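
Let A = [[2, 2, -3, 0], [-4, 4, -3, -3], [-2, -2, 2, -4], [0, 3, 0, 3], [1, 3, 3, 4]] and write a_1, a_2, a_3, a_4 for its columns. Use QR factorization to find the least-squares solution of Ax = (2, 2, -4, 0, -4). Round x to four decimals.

x = (-0.6200, -0.7055, -1.5749, 0.8270)

a_1 = (2, -4, -2, 0, 1); ‖a_1‖ = 5.0000, so e_1 = (0.4000, -0.8000, -0.4000, 0.0000, 0.2000).
e_1·a_2 = 0.4000·2 + (-0.8000)·4 + (-0.4000)·(-2) + 0.0000·3 + 0.2000·3 = -1.0000.
u_2 = a_2 + 1.0000·e_1 = (2.4000, 3.2000, -2.4000, 3.0000, 3.2000).
‖u_2‖ = 6.4031, so e_2 = (0.3748, 0.4998, -0.3748, 0.4685, 0.4998).
e_1·a_3 = 0.4000·(-3) + (-0.8000)·(-3) + (-0.4000)·2 + 0.0000·0 + 0.2000·3 = 1.0000; e_2·a_3 = 0.3748·(-3) + 0.4998·(-3) + (-0.3748)·2 + 0.4685·0 + 0.4998·3 = -1.8741.
u_3 = a_3 − 1.0000·e_1 + 1.8741·e_2 = (-2.6976, -1.2634, 1.6976, 0.8780, 3.7366).
‖u_3‖ = 5.1466, so e_3 = (-0.5241, -0.2455, 0.3298, 0.1706, 0.7260).
e_1·a_4 = 0.4000·0 + (-0.8000)·(-3) + (-0.4000)·(-4) + 0.0000·3 + 0.2000·4 = 4.8000; e_2·a_4 = 0.3748·0 + 0.4998·(-3) + (-0.3748)·(-4) + 0.4685·3 + 0.4998·4 = 3.4046; e_3·a_4 = (-0.5241)·0 + (-0.2455)·(-3) + 0.3298·(-4) + 0.1706·3 + 0.7260·4 = 2.8330.
u_4 = a_4 − 4.8000·e_1 − 3.4046·e_2 − 2.8330·e_3 = (-1.7112, -0.1660, -1.7383, 0.9215, -0.7183).
‖u_4‖ = 2.7098, so e_4 = (-0.6315, -0.0613, -0.6415, 0.3401, -0.2651).
Qᵀb = (0.0000, 1.2494, -5.7627, 2.2409).
Back-substitute: x_4 = 2.2409/2.7098 = 0.8270.
x_3 = (-5.7627 − 2.8330·0.8270)/5.1466 = -1.5749.
x_2 = (1.2494 + 1.8741·(-1.5749) − 3.4046·0.8270)/6.4031 = -0.7055.
x_1 = (0.0000 + 1.0000·(-0.7055) − 1.0000·(-1.5749) − 4.8000·0.8270)/5.0000 = -0.6200.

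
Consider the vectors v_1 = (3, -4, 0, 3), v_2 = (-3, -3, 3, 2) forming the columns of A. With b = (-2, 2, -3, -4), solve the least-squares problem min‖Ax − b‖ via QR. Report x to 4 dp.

x = (-0.6711, -0.3535)

v_1 = (3, -4, 0, 3); ‖v_1‖ = 5.8310, so e_1 = (0.5145, -0.6860, 0.0000, 0.5145).
e_1·v_2 = 0.5145·(-3) + (-0.6860)·(-3) + 0.0000·3 + 0.5145·2 = 1.5435.
u_2 = v_2 − 1.5435·e_1 = (-3.7941, -1.9412, 3.0000, 1.2059).
‖u_2‖ = 5.3495, so e_2 = (-0.7092, -0.3629, 0.5608, 0.2254).
Qᵀb = (-4.4590, -1.8913).
Back-substitute: x_2 = -1.8913/5.3495 = -0.3535.
x_1 = (-4.4590 − 1.5435·(-0.3535))/5.8310 = -0.6711.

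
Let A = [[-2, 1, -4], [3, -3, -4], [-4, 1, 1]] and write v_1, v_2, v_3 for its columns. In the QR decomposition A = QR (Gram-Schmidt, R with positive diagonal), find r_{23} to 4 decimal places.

q_1 = v_1/‖v_1‖ = (-2, 3, -4)/5.3852 = (-0.3714, 0.5571, -0.7428).
r_{12} = q_1·v_2 = -2.7854.
u_2 = v_2 + 2.7854·q_1 = (-0.0345, -1.4483, -1.0690).
‖u_2‖ = 1.8004, so q_2 = (-0.0192, -0.8044, -0.5937).
r_{23} = q_2·v_3 = 2.7006.

r_{23} = 2.7006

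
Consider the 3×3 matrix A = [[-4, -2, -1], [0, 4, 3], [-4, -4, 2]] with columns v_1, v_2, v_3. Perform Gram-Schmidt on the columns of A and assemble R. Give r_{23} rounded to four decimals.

e_1 = v_1/‖v_1‖ = (-4, 0, -4)/5.6569 = (-0.7071, 0.0000, -0.7071).
r_{12} = e_1·v_2 = 4.2426.
u_2 = v_2 − 4.2426·e_1 = (1.0000, 4.0000, -1.0000).
‖u_2‖ = 4.2426, so e_2 = (0.2357, 0.9428, -0.2357).
r_{23} = e_2·v_3 = 2.1213.

r_{23} = 2.1213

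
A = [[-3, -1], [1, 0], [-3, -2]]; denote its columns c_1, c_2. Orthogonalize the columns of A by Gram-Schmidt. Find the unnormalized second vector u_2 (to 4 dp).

u_2 = (0.4211, -0.4737, -0.5789)

c_1 = (-3, 1, -3); ‖c_1‖ = 4.3589, so q_1 = (-0.6882, 0.2294, -0.6882).
q_1·c_2 = (-0.6882)·(-1) + 0.2294·0 + (-0.6882)·(-2) = 2.0647.
u_2 = c_2 − 2.0647·q_1 = (0.4211, -0.4737, -0.5789).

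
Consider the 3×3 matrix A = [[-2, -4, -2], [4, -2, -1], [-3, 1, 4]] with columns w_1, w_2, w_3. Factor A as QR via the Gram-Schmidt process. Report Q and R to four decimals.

e_1 = w_1/‖w_1‖ = (-2, 4, -3)/5.3852 = (-0.3714, 0.7428, -0.5571).
r_{12} = e_1·w_2 = -0.5571.
u_2 = w_2 + 0.5571·e_1 = (-4.2069, -1.5862, 0.6897).
‖u_2‖ = 4.5486, so e_2 = (-0.9249, -0.3487, 0.1516).
r_{13} = e_1·w_3 = -2.2283; r_{23} = e_2·w_3 = 2.8050.
u_3 = w_3 + 2.2283·e_1 − 2.8050·e_2 = (-0.2333, 1.6333, 2.3333).
‖u_3‖ = 2.8577, so e_3 = (-0.0816, 0.5715, 0.8165).

Q = [[-0.3714, -0.9249, -0.0816], [0.7428, -0.3487, 0.5715], [-0.5571, 0.1516, 0.8165]], R = [[5.3852, -0.5571, -2.2283], [0.0000, 4.5486, 2.8050], [0.0000, 0.0000, 2.8577]]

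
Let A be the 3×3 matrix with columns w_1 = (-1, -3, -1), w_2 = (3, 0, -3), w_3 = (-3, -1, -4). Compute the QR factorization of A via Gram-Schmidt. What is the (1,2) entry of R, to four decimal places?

r_{12} = 0.0000

w_1 = (-1, -3, -1); ‖w_1‖ = 3.3166, so e_1 = (-0.3015, -0.9045, -0.3015).
r_{12} = e_1·w_2 = 0.0000.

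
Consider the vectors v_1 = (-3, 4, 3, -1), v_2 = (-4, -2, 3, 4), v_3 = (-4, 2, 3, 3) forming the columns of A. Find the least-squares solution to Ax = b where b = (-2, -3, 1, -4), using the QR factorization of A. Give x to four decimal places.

e_1 = v_1/‖v_1‖ = (-3, 4, 3, -1)/5.9161 = (-0.5071, 0.6761, 0.5071, -0.1690).
r_{12} = e_1·v_2 = 1.5213.
u_2 = v_2 − 1.5213·e_1 = (-3.2286, -3.0286, 2.2286, 4.2571).
‖u_2‖ = 6.5334, so e_2 = (-0.4942, -0.4635, 0.3411, 0.6516).
r_{13} = e_1·v_3 = 4.3948; r_{23} = e_2·v_3 = 4.0276.
u_3 = v_3 − 4.3948·e_1 − 4.0276·e_2 = (0.2189, 0.8956, -0.6024, 1.1185).
‖u_3‖ = 1.5697, so e_3 = (0.1394, 0.5706, -0.3838, 0.7126).
Qᵀb = (0.1690, 0.1137, -5.2245).
Back-substitute: x_3 = -5.2245/1.5697 = -3.3284.
x_2 = (0.1137 − 4.0276·(-3.3284))/6.5334 = 2.0693.
x_1 = (0.1690 − 1.5213·2.0693 − 4.3948·(-3.3284))/5.9161 = 1.9690.

x = (1.9690, 2.0693, -3.3284)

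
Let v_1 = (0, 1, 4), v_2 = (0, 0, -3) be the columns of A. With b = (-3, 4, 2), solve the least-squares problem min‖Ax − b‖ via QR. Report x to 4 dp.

v_1 = (0, 1, 4); ‖v_1‖ = 4.1231, so q_1 = (0.0000, 0.2425, 0.9701).
q_1·v_2 = 0.0000·0 + 0.2425·0 + 0.9701·(-3) = -2.9104.
u_2 = v_2 + 2.9104·q_1 = (0.0000, 0.7059, -0.1765).
‖u_2‖ = 0.7276, so q_2 = (0.0000, 0.9701, -0.2425).
Qᵀb = (2.9104, 3.3955).
Back-substitute: x_2 = 3.3955/0.7276 = 4.6667.
x_1 = (2.9104 + 2.9104·4.6667)/4.1231 = 4.0000.

x = (4.0000, 4.6667)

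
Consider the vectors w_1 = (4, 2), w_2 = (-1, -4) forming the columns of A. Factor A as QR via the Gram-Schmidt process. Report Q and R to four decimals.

e_1 = w_1/‖w_1‖ = (4, 2)/4.4721 = (0.8944, 0.4472).
r_{12} = e_1·w_2 = -2.6833.
u_2 = w_2 + 2.6833·e_1 = (1.4000, -2.8000).
‖u_2‖ = 3.1305, so e_2 = (0.4472, -0.8944).

Q = [[0.8944, 0.4472], [0.4472, -0.8944]], R = [[4.4721, -2.6833], [0.0000, 3.1305]]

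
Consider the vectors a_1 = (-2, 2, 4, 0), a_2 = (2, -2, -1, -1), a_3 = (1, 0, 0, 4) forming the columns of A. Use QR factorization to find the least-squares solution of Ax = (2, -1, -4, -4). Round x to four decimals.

x = (-0.9686, 0.0514, -0.9314)

a_1 = (-2, 2, 4, 0); ‖a_1‖ = 4.8990, so q_1 = (-0.4082, 0.4082, 0.8165, 0.0000).
q_1·a_2 = (-0.4082)·2 + 0.4082·(-2) + 0.8165·(-1) + 0.0000·(-1) = -2.4495.
u_2 = a_2 + 2.4495·q_1 = (1.0000, -1.0000, 1.0000, -1.0000).
‖u_2‖ = 2.0000, so q_2 = (0.5000, -0.5000, 0.5000, -0.5000).
q_1·a_3 = (-0.4082)·1 + 0.4082·0 + 0.8165·0 + 0.0000·4 = -0.4082; q_2·a_3 = 0.5000·1 + (-0.5000)·0 + 0.5000·0 + (-0.5000)·4 = -1.5000.
u_3 = a_3 + 0.4082·q_1 + 1.5000·q_2 = (1.5833, -0.5833, 1.0833, 3.2500).
‖u_3‖ = 3.8188, so q_3 = (0.4146, -0.1528, 0.2837, 0.8510).
Qᵀb = (-4.4907, 1.5000, -3.5570).
Back-substitute: x_3 = -3.5570/3.8188 = -0.9314.
x_2 = (1.5000 + 1.5000·(-0.9314))/2.0000 = 0.0514.
x_1 = (-4.4907 + 2.4495·0.0514 + 0.4082·(-0.9314))/4.8990 = -0.9686.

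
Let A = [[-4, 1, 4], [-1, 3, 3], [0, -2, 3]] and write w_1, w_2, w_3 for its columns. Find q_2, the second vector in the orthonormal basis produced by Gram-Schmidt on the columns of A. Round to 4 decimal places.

w_1 = (-4, -1, 0); ‖w_1‖ = 4.1231, so q_1 = (-0.9701, -0.2425, 0.0000).
q_1·w_2 = (-0.9701)·1 + (-0.2425)·3 + 0.0000·(-2) = -1.6977.
u_2 = w_2 + 1.6977·q_1 = (-0.6471, 2.5882, -2.0000).
‖u_2‖ = 3.3343, so q_2 = (-0.1941, 0.7762, -0.5998).

q_2 = (-0.1941, 0.7762, -0.5998)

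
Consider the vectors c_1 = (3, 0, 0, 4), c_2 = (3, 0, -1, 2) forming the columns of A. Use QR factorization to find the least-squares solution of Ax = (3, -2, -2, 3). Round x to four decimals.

c_1 = (3, 0, 0, 4); ‖c_1‖ = 5.0000, so q_1 = (0.6000, 0.0000, 0.0000, 0.8000).
q_1·c_2 = 0.6000·3 + 0.0000·0 + 0.0000·(-1) + 0.8000·2 = 3.4000.
u_2 = c_2 − 3.4000·q_1 = (0.9600, 0.0000, -1.0000, -0.7200).
‖u_2‖ = 1.5620, so q_2 = (0.6146, 0.0000, -0.6402, -0.4609).
Qᵀb = (4.2000, 1.7413).
Back-substitute: x_2 = 1.7413/1.5620 = 1.1148.
x_1 = (4.2000 − 3.4000·1.1148)/5.0000 = 0.0820.

x = (0.0820, 1.1148)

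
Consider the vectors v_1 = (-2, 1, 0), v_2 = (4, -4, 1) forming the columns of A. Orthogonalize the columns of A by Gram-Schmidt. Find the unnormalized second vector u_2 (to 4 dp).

u_2 = (-0.8000, -1.6000, 1.0000)

q_1 = v_1/‖v_1‖ = (-2, 1, 0)/2.2361 = (-0.8944, 0.4472, 0.0000).
r_{12} = q_1·v_2 = -5.3666.
u_2 = v_2 + 5.3666·q_1 = (-0.8000, -1.6000, 1.0000).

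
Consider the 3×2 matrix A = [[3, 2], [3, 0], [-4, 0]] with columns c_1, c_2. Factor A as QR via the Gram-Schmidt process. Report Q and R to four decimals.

Q = [[0.5145, 0.8575], [0.5145, -0.3087], [-0.6860, 0.4116]], R = [[5.8310, 1.0290], [0.0000, 1.7150]]

c_1 = (3, 3, -4); ‖c_1‖ = 5.8310, so e_1 = (0.5145, 0.5145, -0.6860).
e_1·c_2 = 0.5145·2 + 0.5145·0 + (-0.6860)·0 = 1.0290.
u_2 = c_2 − 1.0290·e_1 = (1.4706, -0.5294, 0.7059).
‖u_2‖ = 1.7150, so e_2 = (0.8575, -0.3087, 0.4116).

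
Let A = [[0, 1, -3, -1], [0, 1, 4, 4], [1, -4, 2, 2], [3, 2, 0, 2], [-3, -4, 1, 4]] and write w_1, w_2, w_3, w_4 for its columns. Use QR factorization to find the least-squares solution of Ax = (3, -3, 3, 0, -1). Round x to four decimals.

q_1 = w_1/‖w_1‖ = (0, 0, 1, 3, -3)/4.3589 = (0.0000, 0.0000, 0.2294, 0.6882, -0.6882).
r_{12} = q_1·w_2 = 3.2118.
u_2 = w_2 − 3.2118·q_1 = (1.0000, 1.0000, -4.7368, -0.2105, -1.7895).
‖u_2‖ = 5.2616, so q_2 = (0.1901, 0.1901, -0.9003, -0.0400, -0.3401).
r_{13} = q_1·w_3 = -0.2294; r_{23} = q_2·w_3 = -1.9506.
u_3 = w_3 + 0.2294·q_1 + 1.9506·q_2 = (-2.6293, 4.3707, 0.2966, 0.0798, 0.1787).
‖u_3‖ = 5.1130, so q_3 = (-0.5142, 0.8548, 0.0580, 0.0156, 0.0350).
r_{14} = q_1·w_4 = -0.9177; r_{24} = q_2·w_4 = -2.6708; r_{34} = q_3·w_4 = 4.2206.
u_4 = w_4 + 0.9177·q_1 + 2.6708·q_2 − 4.2206·q_3 = (1.6780, 0.8997, -0.4387, 2.4588, 2.3126).
‖u_4‖ = 3.9002, so q_4 = (0.4302, 0.2307, -0.1125, 0.6304, 0.5929).
Qᵀb = (1.3765, -2.3607, -3.9681, -0.3318).
Back-substitute: x_4 = -0.3318/3.9002 = -0.0851.
x_3 = (-3.9681 − 4.2206·(-0.0851))/5.1130 = -0.7059.
x_2 = (-2.3607 + 1.9506·(-0.7059) + 2.6708·(-0.0851))/5.2616 = -0.7535.
x_1 = (1.3765 − 3.2118·(-0.7535) + 0.2294·(-0.7059) + 0.9177·(-0.0851))/4.3589 = 0.8160.

x = (0.8160, -0.7535, -0.7059, -0.0851)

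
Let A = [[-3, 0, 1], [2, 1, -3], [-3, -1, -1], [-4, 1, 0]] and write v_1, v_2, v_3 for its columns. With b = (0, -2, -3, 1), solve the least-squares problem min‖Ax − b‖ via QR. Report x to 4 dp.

x = (0.1738, 1.3853, 1.1648)

q_1 = v_1/‖v_1‖ = (-3, 2, -3, -4)/6.1644 = (-0.4867, 0.3244, -0.4867, -0.6489).
r_{12} = q_1·v_2 = 0.1622.
u_2 = v_2 − 0.1622·q_1 = (0.0789, 0.9474, -0.9211, 1.1053).
‖u_2‖ = 1.7244, so q_2 = (0.0458, 0.5494, -0.5341, 0.6409).
r_{13} = q_1·v_3 = -0.9733; r_{23} = q_2·v_3 = -1.0682.
u_3 = v_3 + 0.9733·q_1 + 1.0682·q_2 = (0.5752, -2.0973, -2.0442, 0.0531).
‖u_3‖ = 2.9852, so q_3 = (0.1927, -0.7026, -0.6848, 0.0178).
Qᵀb = (0.1622, 1.1445, 3.4773).
Back-substitute: x_3 = 3.4773/2.9852 = 1.1648.
x_2 = (1.1445 + 1.0682·1.1648)/1.7244 = 1.3853.
x_1 = (0.1622 − 0.1622·1.3853 + 0.9733·1.1648)/6.1644 = 0.1738.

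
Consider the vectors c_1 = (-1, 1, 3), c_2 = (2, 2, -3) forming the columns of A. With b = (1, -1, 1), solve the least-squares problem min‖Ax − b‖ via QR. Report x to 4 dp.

x = (-0.0943, -0.2264)

e_1 = c_1/‖c_1‖ = (-1, 1, 3)/3.3166 = (-0.3015, 0.3015, 0.9045).
r_{12} = e_1·c_2 = -2.7136.
u_2 = c_2 + 2.7136·e_1 = (1.1818, 2.8182, -0.5455).
‖u_2‖ = 3.1042, so e_2 = (0.3807, 0.9078, -0.1757).
Qᵀb = (0.3015, -0.7028).
Back-substitute: x_2 = -0.7028/3.1042 = -0.2264.
x_1 = (0.3015 + 2.7136·(-0.2264))/3.3166 = -0.0943.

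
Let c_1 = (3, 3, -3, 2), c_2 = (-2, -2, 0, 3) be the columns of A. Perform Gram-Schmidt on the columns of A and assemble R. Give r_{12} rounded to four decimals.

c_1 = (3, 3, -3, 2); ‖c_1‖ = 5.5678, so q_1 = (0.5388, 0.5388, -0.5388, 0.3592).
r_{12} = q_1·c_2 = -1.0776.

r_{12} = -1.0776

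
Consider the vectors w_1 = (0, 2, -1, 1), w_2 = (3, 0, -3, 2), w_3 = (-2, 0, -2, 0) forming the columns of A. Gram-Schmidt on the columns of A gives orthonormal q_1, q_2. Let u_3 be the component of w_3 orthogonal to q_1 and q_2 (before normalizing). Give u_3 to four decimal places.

u_3 = (-1.7196, -0.8224, -1.8692, -0.2243)

w_1 = (0, 2, -1, 1); ‖w_1‖ = 2.4495, so q_1 = (0.0000, 0.8165, -0.4082, 0.4082).
q_1·w_2 = 0.0000·3 + 0.8165·0 + (-0.4082)·(-3) + 0.4082·2 = 2.0412.
u_2 = w_2 − 2.0412·q_1 = (3.0000, -1.6667, -2.1667, 1.1667).
‖u_2‖ = 4.2230, so q_2 = (0.7104, -0.3947, -0.5131, 0.2763).
q_1·w_3 = 0.0000·(-2) + 0.8165·0 + (-0.4082)·(-2) + 0.4082·0 = 0.8165; q_2·w_3 = 0.7104·(-2) + (-0.3947)·0 + (-0.5131)·(-2) + 0.2763·0 = -0.3947.
u_3 = w_3 − 0.8165·q_1 + 0.3947·q_2 = (-1.7196, -0.8224, -1.8692, -0.2243).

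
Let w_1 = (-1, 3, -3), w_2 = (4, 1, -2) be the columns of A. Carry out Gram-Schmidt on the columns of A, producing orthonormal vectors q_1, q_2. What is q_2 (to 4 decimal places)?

w_1 = (-1, 3, -3); ‖w_1‖ = 4.3589, so q_1 = (-0.2294, 0.6882, -0.6882).
q_1·w_2 = (-0.2294)·4 + 0.6882·1 + (-0.6882)·(-2) = 1.1471.
u_2 = w_2 − 1.1471·q_1 = (4.2632, 0.2105, -1.2105).
‖u_2‖ = 4.4367, so q_2 = (0.9609, 0.0475, -0.2728).

q_2 = (0.9609, 0.0475, -0.2728)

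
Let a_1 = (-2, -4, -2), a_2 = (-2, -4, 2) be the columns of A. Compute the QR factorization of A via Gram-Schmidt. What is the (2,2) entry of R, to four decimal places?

r_{22} = 3.6515

e_1 = a_1/‖a_1‖ = (-2, -4, -2)/4.8990 = (-0.4082, -0.8165, -0.4082).
r_{12} = e_1·a_2 = 3.2660.
u_2 = a_2 − 3.2660·e_1 = (-0.6667, -1.3333, 3.3333).
r_{22} = ‖u_2‖ = 3.6515.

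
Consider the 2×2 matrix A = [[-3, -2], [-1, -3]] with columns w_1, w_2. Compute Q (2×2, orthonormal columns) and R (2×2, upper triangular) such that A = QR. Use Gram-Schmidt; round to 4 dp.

Q = [[-0.9487, 0.3162], [-0.3162, -0.9487]], R = [[3.1623, 2.8460], [0.0000, 2.2136]]

e_1 = w_1/‖w_1‖ = (-3, -1)/3.1623 = (-0.9487, -0.3162).
r_{12} = e_1·w_2 = 2.8460.
u_2 = w_2 − 2.8460·e_1 = (0.7000, -2.1000).
‖u_2‖ = 2.2136, so e_2 = (0.3162, -0.9487).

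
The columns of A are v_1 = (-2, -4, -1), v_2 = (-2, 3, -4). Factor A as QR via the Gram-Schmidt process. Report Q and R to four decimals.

Q = [[-0.4364, -0.4481], [-0.8729, 0.4212], [-0.2182, -0.7886]], R = [[4.5826, -0.8729], [0.0000, 5.3140]]

q_1 = v_1/‖v_1‖ = (-2, -4, -1)/4.5826 = (-0.4364, -0.8729, -0.2182).
r_{12} = q_1·v_2 = -0.8729.
u_2 = v_2 + 0.8729·q_1 = (-2.3810, 2.2381, -4.1905).
‖u_2‖ = 5.3140, so q_2 = (-0.4481, 0.4212, -0.7886).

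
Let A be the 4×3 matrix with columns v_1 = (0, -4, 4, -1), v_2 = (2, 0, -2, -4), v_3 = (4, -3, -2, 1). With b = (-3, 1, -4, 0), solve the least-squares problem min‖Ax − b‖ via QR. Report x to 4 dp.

v_1 = (0, -4, 4, -1); ‖v_1‖ = 5.7446, so e_1 = (0.0000, -0.6963, 0.6963, -0.1741).
e_1·v_2 = 0.0000·2 + (-0.6963)·0 + 0.6963·(-2) + (-0.1741)·(-4) = -0.6963.
u_2 = v_2 + 0.6963·e_1 = (2.0000, -0.4848, -1.5152, -4.1212).
‖u_2‖ = 4.8492, so e_2 = (0.4124, -0.1000, -0.3125, -0.8499).
e_1·v_3 = 0.0000·4 + (-0.6963)·(-3) + 0.6963·(-2) + (-0.1741)·1 = 0.5222; e_2·v_3 = 0.4124·4 + (-0.1000)·(-3) + (-0.3125)·(-2) + (-0.8499)·1 = 1.7247.
u_3 = v_3 − 0.5222·e_1 − 1.7247·e_2 = (3.2887, -2.4639, -1.8247, 2.5567).
‖u_3‖ = 5.1723, so e_3 = (0.6358, -0.4764, -0.3528, 0.4943).
Qᵀb = (-3.4816, -0.0875, -0.9727).
Back-substitute: x_3 = -0.9727/5.1723 = -0.1881.
x_2 = (-0.0875 − 1.7247·(-0.1881))/4.8492 = 0.0488.
x_1 = (-3.4816 + 0.6963·0.0488 − 0.5222·(-0.1881))/5.7446 = -0.5830.

x = (-0.5830, 0.0488, -0.1881)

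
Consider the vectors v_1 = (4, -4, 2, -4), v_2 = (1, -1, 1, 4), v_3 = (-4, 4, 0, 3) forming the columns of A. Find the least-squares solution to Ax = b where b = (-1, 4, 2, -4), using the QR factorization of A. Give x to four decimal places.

x = (1.4643, -0.9286, 1.8571)

v_1 = (4, -4, 2, -4); ‖v_1‖ = 7.2111, so q_1 = (0.5547, -0.5547, 0.2774, -0.5547).
q_1·v_2 = 0.5547·1 + (-0.5547)·(-1) + 0.2774·1 + (-0.5547)·4 = -0.8321.
u_2 = v_2 + 0.8321·q_1 = (1.4615, -1.4615, 1.2308, 3.5385).
‖u_2‖ = 4.2787, so q_2 = (0.3416, -0.3416, 0.2876, 0.8270).
q_1·v_3 = 0.5547·(-4) + (-0.5547)·4 + 0.2774·0 + (-0.5547)·3 = -6.1017; q_2·v_3 = 0.3416·(-4) + (-0.3416)·4 + 0.2876·0 + 0.8270·3 = -0.2517.
u_3 = v_3 + 6.1017·q_1 + 0.2517·q_2 = (-0.5294, 0.5294, 1.7647, -0.1765).
‖u_3‖ = 1.9251, so q_3 = (-0.2750, 0.2750, 0.9167, -0.0917).
Qᵀb = (0.0000, -4.4406, 3.5751).
Back-substitute: x_3 = 3.5751/1.9251 = 1.8571.
x_2 = (-4.4406 + 0.2517·1.8571)/4.2787 = -0.9286.
x_1 = (0.0000 + 0.8321·(-0.9286) + 6.1017·1.8571)/7.2111 = 1.4643.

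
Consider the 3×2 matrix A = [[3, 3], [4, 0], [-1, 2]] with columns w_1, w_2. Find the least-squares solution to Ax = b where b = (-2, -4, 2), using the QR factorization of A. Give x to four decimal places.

w_1 = (3, 4, -1); ‖w_1‖ = 5.0990, so e_1 = (0.5883, 0.7845, -0.1961).
e_1·w_2 = 0.5883·3 + 0.7845·0 + (-0.1961)·2 = 1.3728.
u_2 = w_2 − 1.3728·e_1 = (2.1923, -1.0769, 2.2692).
‖u_2‖ = 3.3340, so e_2 = (0.6576, -0.3230, 0.6806).
Qᵀb = (-4.7068, 1.3382).
Back-substitute: x_2 = 1.3382/3.3340 = 0.4014.
x_1 = (-4.7068 − 1.3728·0.4014)/5.0990 = -1.0311.

x = (-1.0311, 0.4014)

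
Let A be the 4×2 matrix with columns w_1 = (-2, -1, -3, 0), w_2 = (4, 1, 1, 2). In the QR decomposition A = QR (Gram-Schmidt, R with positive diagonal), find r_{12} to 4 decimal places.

e_1 = w_1/‖w_1‖ = (-2, -1, -3, 0)/3.7417 = (-0.5345, -0.2673, -0.8018, 0.0000).
r_{12} = e_1·w_2 = -3.2071.

r_{12} = -3.2071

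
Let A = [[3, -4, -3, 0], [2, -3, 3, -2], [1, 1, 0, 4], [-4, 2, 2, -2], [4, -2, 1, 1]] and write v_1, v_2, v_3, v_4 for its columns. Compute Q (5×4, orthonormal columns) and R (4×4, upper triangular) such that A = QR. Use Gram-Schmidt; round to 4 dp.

v_1 = (3, 2, 1, -4, 4); ‖v_1‖ = 6.7823, so q_1 = (0.4423, 0.2949, 0.1474, -0.5898, 0.5898).
q_1·v_2 = 0.4423·(-4) + 0.2949·(-3) + 0.1474·1 + (-0.5898)·2 + 0.5898·(-2) = -4.8656.
u_2 = v_2 + 4.8656·q_1 = (-1.8478, -1.5652, 1.7174, -0.8696, 0.8696).
‖u_2‖ = 3.2134, so q_2 = (-0.5750, -0.4871, 0.5344, -0.2706, 0.2706).
q_1·v_3 = 0.4423·(-3) + 0.2949·3 + 0.1474·0 + (-0.5898)·2 + 0.5898·1 = -1.0321; q_2·v_3 = (-0.5750)·(-3) + (-0.4871)·3 + 0.5344·0 + (-0.2706)·2 + 0.2706·1 = -0.0068.
u_3 = v_3 + 1.0321·q_1 + 0.0068·q_2 = (-2.5474, 3.3011, 0.1558, 1.3895, 1.6105).
‖u_3‖ = 4.6835, so q_3 = (-0.5439, 0.7048, 0.0333, 0.2967, 0.3439).
q_1·v_4 = 0.4423·0 + 0.2949·(-2) + 0.1474·4 + (-0.5898)·(-2) + 0.5898·1 = 1.7693; q_2·v_4 = (-0.5750)·0 + (-0.4871)·(-2) + 0.5344·4 + (-0.2706)·(-2) + 0.2706·1 = 3.9238; q_3·v_4 = (-0.5439)·0 + 0.7048·(-2) + 0.0333·4 + 0.2967·(-2) + 0.3439·1 = -1.5261.
u_4 = v_4 − 1.7693·q_1 − 3.9238·q_2 + 1.5261·q_3 = (0.6436, 0.4651, 1.6929, 0.5580, -0.5805).
‖u_4‖ = 2.0359, so q_4 = (0.3161, 0.2285, 0.8315, 0.2741, -0.2851).

Q = [[0.4423, -0.5750, -0.5439, 0.3161], [0.2949, -0.4871, 0.7048, 0.2285], [0.1474, 0.5344, 0.0333, 0.8315], [-0.5898, -0.2706, 0.2967, 0.2741], [0.5898, 0.2706, 0.3439, -0.2851]], R = [[6.7823, -4.8656, -1.0321, 1.7693], [0.0000, 3.2134, -0.0068, 3.9238], [0.0000, 0.0000, 4.6835, -1.5261], [0.0000, 0.0000, 0.0000, 2.0359]]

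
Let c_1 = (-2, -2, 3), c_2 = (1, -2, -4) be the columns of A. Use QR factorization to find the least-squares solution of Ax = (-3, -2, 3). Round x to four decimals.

e_1 = c_1/‖c_1‖ = (-2, -2, 3)/4.1231 = (-0.4851, -0.4851, 0.7276).
r_{12} = e_1·c_2 = -2.4254.
u_2 = c_2 + 2.4254·e_1 = (-0.1765, -3.1765, -2.2353).
‖u_2‖ = 3.8881, so e_2 = (-0.0454, -0.8170, -0.5749).
Qᵀb = (4.6082, 0.0454).
Back-substitute: x_2 = 0.0454/3.8881 = 0.0117.
x_1 = (4.6082 + 2.4254·0.0117)/4.1231 = 1.1245.

x = (1.1245, 0.0117)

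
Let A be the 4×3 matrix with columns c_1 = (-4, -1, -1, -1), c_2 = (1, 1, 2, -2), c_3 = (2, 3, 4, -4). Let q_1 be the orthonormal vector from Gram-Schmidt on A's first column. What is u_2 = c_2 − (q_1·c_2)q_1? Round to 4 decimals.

u_2 = (-0.0526, 0.7368, 1.7368, -2.2632)

c_1 = (-4, -1, -1, -1); ‖c_1‖ = 4.3589, so q_1 = (-0.9177, -0.2294, -0.2294, -0.2294).
q_1·c_2 = (-0.9177)·1 + (-0.2294)·1 + (-0.2294)·2 + (-0.2294)·(-2) = -1.1471.
u_2 = c_2 + 1.1471·q_1 = (-0.0526, 0.7368, 1.7368, -2.2632).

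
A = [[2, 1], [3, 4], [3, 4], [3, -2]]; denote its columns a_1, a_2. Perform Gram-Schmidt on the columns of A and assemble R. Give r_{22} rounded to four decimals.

r_{22} = 4.9088

a_1 = (2, 3, 3, 3); ‖a_1‖ = 5.5678, so q_1 = (0.3592, 0.5388, 0.5388, 0.5388).
q_1·a_2 = 0.3592·1 + 0.5388·4 + 0.5388·4 + 0.5388·(-2) = 3.5921.
u_2 = a_2 − 3.5921·q_1 = (-0.2903, 2.0645, 2.0645, -3.9355).
r_{22} = ‖u_2‖ = 4.9088.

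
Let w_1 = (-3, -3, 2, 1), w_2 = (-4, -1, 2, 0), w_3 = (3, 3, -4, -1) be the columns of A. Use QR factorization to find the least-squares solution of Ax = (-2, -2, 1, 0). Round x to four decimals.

x = (0.7041, 0.1020, 0.1531)

w_1 = (-3, -3, 2, 1); ‖w_1‖ = 4.7958, so q_1 = (-0.6255, -0.6255, 0.4170, 0.2085).
q_1·w_2 = (-0.6255)·(-4) + (-0.6255)·(-1) + 0.4170·2 + 0.2085·0 = 3.9618.
u_2 = w_2 − 3.9618·q_1 = (-1.5217, 1.4783, 0.3478, -0.8261).
‖u_2‖ = 2.3031, so q_2 = (-0.6607, 0.6419, 0.1510, -0.3587).
q_1·w_3 = (-0.6255)·3 + (-0.6255)·3 + 0.4170·(-4) + 0.2085·(-1) = -5.6299; q_2·w_3 = (-0.6607)·3 + 0.6419·3 + 0.1510·(-4) + (-0.3587)·(-1) = -0.3020.
u_3 = w_3 + 5.6299·q_1 + 0.3020·q_2 = (-0.7213, -0.3279, -1.6066, 0.0656).
‖u_3‖ = 1.7925, so q_3 = (-0.4024, -0.1829, -0.8963, 0.0366).
Qᵀb = (2.9192, 0.1888, 0.2744).
Back-substitute: x_3 = 0.2744/1.7925 = 0.1531.
x_2 = (0.1888 + 0.3020·0.1531)/2.3031 = 0.1020.
x_1 = (2.9192 − 3.9618·0.1020 + 5.6299·0.1531)/4.7958 = 0.7041.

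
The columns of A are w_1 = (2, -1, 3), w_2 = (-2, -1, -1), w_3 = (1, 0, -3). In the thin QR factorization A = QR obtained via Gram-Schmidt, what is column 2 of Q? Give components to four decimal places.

q_2 = (-0.6172, -0.7715, 0.1543)

w_1 = (2, -1, 3); ‖w_1‖ = 3.7417, so q_1 = (0.5345, -0.2673, 0.8018).
q_1·w_2 = 0.5345·(-2) + (-0.2673)·(-1) + 0.8018·(-1) = -1.6036.
u_2 = w_2 + 1.6036·q_1 = (-1.1429, -1.4286, 0.2857).
‖u_2‖ = 1.8516, so q_2 = (-0.6172, -0.7715, 0.1543).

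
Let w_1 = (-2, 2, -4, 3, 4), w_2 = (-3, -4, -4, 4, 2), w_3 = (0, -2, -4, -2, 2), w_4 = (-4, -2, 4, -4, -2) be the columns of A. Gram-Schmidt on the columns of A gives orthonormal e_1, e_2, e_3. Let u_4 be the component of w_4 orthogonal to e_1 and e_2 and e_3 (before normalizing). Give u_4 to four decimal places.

w_1 = (-2, 2, -4, 3, 4); ‖w_1‖ = 7.0000, so e_1 = (-0.2857, 0.2857, -0.5714, 0.4286, 0.5714).
e_1·w_2 = (-0.2857)·(-3) + 0.2857·(-4) + (-0.5714)·(-4) + 0.4286·4 + 0.5714·2 = 4.8571.
u_2 = w_2 − 4.8571·e_1 = (-1.6122, -5.3878, -1.2245, 1.9184, -0.7755).
‖u_2‖ = 6.1162, so e_2 = (-0.2636, -0.8809, -0.2002, 0.3137, -0.1268).
e_1·w_3 = (-0.2857)·0 + 0.2857·(-2) + (-0.5714)·(-4) + 0.4286·(-2) + 0.5714·2 = 2.0000; e_2·w_3 = (-0.2636)·0 + (-0.8809)·(-2) + (-0.2002)·(-4) + 0.3137·(-2) + (-0.1268)·2 = 1.6817.
u_3 = w_3 − 2.0000·e_1 − 1.6817·e_2 = (1.0147, -1.0900, -2.5205, -3.3846, 1.0704).
‖u_3‖ = 4.6013, so e_3 = (0.2205, -0.2369, -0.5478, -0.7356, 0.2326).
e_1·w_4 = (-0.2857)·(-4) + 0.2857·(-2) + (-0.5714)·4 + 0.4286·(-4) + 0.5714·(-2) = -4.5714; e_2·w_4 = (-0.2636)·(-4) + (-0.8809)·(-2) + (-0.2002)·4 + 0.3137·(-4) + (-0.1268)·(-2) = 1.0144; e_3·w_4 = 0.2205·(-4) + (-0.2369)·(-2) + (-0.5478)·4 + (-0.7356)·(-4) + 0.2326·(-2) = -0.1224.
u_4 = w_4 + 4.5714·e_1 − 1.0144·e_2 + 0.1224·e_3 = (-5.0118, 0.1707, 1.5238, -2.4490, 0.7693).

u_4 = (-5.0118, 0.1707, 1.5238, -2.4490, 0.7693)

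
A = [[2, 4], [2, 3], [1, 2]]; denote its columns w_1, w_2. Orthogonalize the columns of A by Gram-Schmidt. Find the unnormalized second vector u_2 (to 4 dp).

q_1 = w_1/‖w_1‖ = (2, 2, 1)/3.0000 = (0.6667, 0.6667, 0.3333).
r_{12} = q_1·w_2 = 5.3333.
u_2 = w_2 − 5.3333·q_1 = (0.4444, -0.5556, 0.2222).

u_2 = (0.4444, -0.5556, 0.2222)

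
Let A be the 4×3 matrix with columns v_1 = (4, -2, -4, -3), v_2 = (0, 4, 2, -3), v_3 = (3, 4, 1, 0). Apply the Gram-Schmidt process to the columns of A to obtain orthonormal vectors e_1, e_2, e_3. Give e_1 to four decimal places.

v_1 = (4, -2, -4, -3); ‖v_1‖ = 6.7082, so e_1 = (0.5963, -0.2981, -0.5963, -0.4472).

e_1 = (0.5963, -0.2981, -0.5963, -0.4472)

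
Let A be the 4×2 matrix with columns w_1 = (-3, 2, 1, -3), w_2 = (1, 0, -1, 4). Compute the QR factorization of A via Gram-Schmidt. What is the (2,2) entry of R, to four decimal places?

w_1 = (-3, 2, 1, -3); ‖w_1‖ = 4.7958, so q_1 = (-0.6255, 0.4170, 0.2085, -0.6255).
q_1·w_2 = (-0.6255)·1 + 0.4170·0 + 0.2085·(-1) + (-0.6255)·4 = -3.3362.
u_2 = w_2 + 3.3362·q_1 = (-1.0870, 1.3913, -0.3043, 1.9130).
r_{22} = ‖u_2‖ = 2.6210.

r_{22} = 2.6210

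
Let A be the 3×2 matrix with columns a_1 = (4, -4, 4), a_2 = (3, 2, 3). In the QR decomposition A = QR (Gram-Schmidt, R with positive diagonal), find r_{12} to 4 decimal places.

a_1 = (4, -4, 4); ‖a_1‖ = 6.9282, so e_1 = (0.5774, -0.5774, 0.5774).
r_{12} = e_1·a_2 = 2.3094.

r_{12} = 2.3094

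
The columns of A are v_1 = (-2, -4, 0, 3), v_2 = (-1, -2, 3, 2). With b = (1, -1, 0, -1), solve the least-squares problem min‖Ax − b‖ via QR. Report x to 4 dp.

x = (-0.0075, -0.0489)

e_1 = v_1/‖v_1‖ = (-2, -4, 0, 3)/5.3852 = (-0.3714, -0.7428, 0.0000, 0.5571).
r_{12} = e_1·v_2 = 2.9711.
u_2 = v_2 − 2.9711·e_1 = (0.1034, 0.2069, 3.0000, 0.3448).
‖u_2‖ = 3.0286, so e_2 = (0.0342, 0.0683, 0.9906, 0.1139).
Qᵀb = (-0.1857, -0.1480).
Back-substitute: x_2 = -0.1480/3.0286 = -0.0489.
x_1 = (-0.1857 − 2.9711·(-0.0489))/5.3852 = -0.0075.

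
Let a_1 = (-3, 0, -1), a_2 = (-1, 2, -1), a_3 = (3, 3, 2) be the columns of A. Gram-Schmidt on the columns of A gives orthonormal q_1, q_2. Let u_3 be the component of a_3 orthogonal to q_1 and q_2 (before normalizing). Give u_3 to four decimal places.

a_1 = (-3, 0, -1); ‖a_1‖ = 3.1623, so q_1 = (-0.9487, 0.0000, -0.3162).
q_1·a_2 = (-0.9487)·(-1) + 0.0000·2 + (-0.3162)·(-1) = 1.2649.
u_2 = a_2 − 1.2649·q_1 = (0.2000, 2.0000, -0.6000).
‖u_2‖ = 2.0976, so q_2 = (0.0953, 0.9535, -0.2860).
q_1·a_3 = (-0.9487)·3 + 0.0000·3 + (-0.3162)·2 = -3.4785; q_2·a_3 = 0.0953·3 + 0.9535·3 + (-0.2860)·2 = 2.5743.
u_3 = a_3 + 3.4785·q_1 − 2.5743·q_2 = (-0.5455, 0.5455, 1.6364).

u_3 = (-0.5455, 0.5455, 1.6364)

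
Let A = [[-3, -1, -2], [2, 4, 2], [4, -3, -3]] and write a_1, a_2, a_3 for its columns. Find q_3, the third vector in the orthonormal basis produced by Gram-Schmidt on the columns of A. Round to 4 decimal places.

q_3 = (-0.8017, -0.4737, -0.3644)

q_1 = a_1/‖a_1‖ = (-3, 2, 4)/5.3852 = (-0.5571, 0.3714, 0.7428).
r_{12} = q_1·a_2 = -0.1857.
u_2 = a_2 + 0.1857·q_1 = (-1.1034, 4.0690, -2.8621).
‖u_2‖ = 5.0956, so q_2 = (-0.2165, 0.7985, -0.5617).
r_{13} = q_1·a_3 = -0.3714; r_{23} = q_2·a_3 = 3.7151.
u_3 = a_3 + 0.3714·q_1 − 3.7151·q_2 = (-1.4024, -0.8287, -0.6375).
‖u_3‖ = 1.7492, so q_3 = (-0.8017, -0.4737, -0.3644).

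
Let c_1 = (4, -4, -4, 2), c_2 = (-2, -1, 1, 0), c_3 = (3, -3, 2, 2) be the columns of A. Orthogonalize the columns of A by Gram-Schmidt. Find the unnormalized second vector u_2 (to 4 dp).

e_1 = c_1/‖c_1‖ = (4, -4, -4, 2)/7.2111 = (0.5547, -0.5547, -0.5547, 0.2774).
r_{12} = e_1·c_2 = -1.1094.
u_2 = c_2 + 1.1094·e_1 = (-1.3846, -1.6154, 0.3846, 0.3077).

u_2 = (-1.3846, -1.6154, 0.3846, 0.3077)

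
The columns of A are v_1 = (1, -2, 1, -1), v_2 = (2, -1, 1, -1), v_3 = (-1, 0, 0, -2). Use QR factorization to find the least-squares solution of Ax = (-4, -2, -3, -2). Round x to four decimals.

q_1 = v_1/‖v_1‖ = (1, -2, 1, -1)/2.6458 = (0.3780, -0.7559, 0.3780, -0.3780).
r_{12} = q_1·v_2 = 2.2678.
u_2 = v_2 − 2.2678·q_1 = (1.1429, 0.7143, 0.1429, -0.1429).
‖u_2‖ = 1.3628, so q_2 = (0.8386, 0.5241, 0.1048, -0.1048).
r_{13} = q_1·v_3 = 0.3780; r_{23} = q_2·v_3 = -0.6290.
u_3 = v_3 − 0.3780·q_1 + 0.6290·q_2 = (-0.6154, 0.6154, -0.0769, -1.9231).
‖u_3‖ = 2.1122, so q_3 = (-0.2913, 0.2913, -0.0364, -0.9104).
Qᵀb = (-0.3780, -4.5076, 2.5128).
Back-substitute: x_3 = 2.5128/2.1122 = 1.1897.
x_2 = (-4.5076 + 0.6290·1.1897)/1.3628 = -2.7586.
x_1 = (-0.3780 − 2.2678·(-2.7586) − 0.3780·1.1897)/2.6458 = 2.0517.

x = (2.0517, -2.7586, 1.1897)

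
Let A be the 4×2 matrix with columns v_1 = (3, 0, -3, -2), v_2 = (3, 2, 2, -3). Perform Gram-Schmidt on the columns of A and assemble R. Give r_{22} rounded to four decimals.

r_{22} = 4.7242

q_1 = v_1/‖v_1‖ = (3, 0, -3, -2)/4.6904 = (0.6396, 0.0000, -0.6396, -0.4264).
r_{12} = q_1·v_2 = 1.9188.
u_2 = v_2 − 1.9188·q_1 = (1.7727, 2.0000, 3.2273, -2.1818).
r_{22} = ‖u_2‖ = 4.7242.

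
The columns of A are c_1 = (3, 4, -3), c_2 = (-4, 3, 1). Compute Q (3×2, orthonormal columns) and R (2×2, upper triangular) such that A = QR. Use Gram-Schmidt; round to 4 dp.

Q = [[0.5145, -0.7363], [0.6860, 0.6609], [-0.5145, 0.1449]], R = [[5.8310, -0.5145], [0.0000, 5.0730]]

e_1 = c_1/‖c_1‖ = (3, 4, -3)/5.8310 = (0.5145, 0.6860, -0.5145).
r_{12} = e_1·c_2 = -0.5145.
u_2 = c_2 + 0.5145·e_1 = (-3.7353, 3.3529, 0.7353).
‖u_2‖ = 5.0730, so e_2 = (-0.7363, 0.6609, 0.1449).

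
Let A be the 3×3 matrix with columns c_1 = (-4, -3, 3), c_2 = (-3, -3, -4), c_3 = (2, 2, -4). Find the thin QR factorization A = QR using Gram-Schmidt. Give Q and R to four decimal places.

c_1 = (-4, -3, 3); ‖c_1‖ = 5.8310, so q_1 = (-0.6860, -0.5145, 0.5145).
q_1·c_2 = (-0.6860)·(-3) + (-0.5145)·(-3) + 0.5145·(-4) = 1.5435.
u_2 = c_2 − 1.5435·q_1 = (-1.9412, -2.2059, -4.7941).
‖u_2‖ = 5.6230, so q_2 = (-0.3452, -0.3923, -0.8526).
q_1·c_3 = (-0.6860)·2 + (-0.5145)·2 + 0.5145·(-4) = -4.4590; q_2·c_3 = (-0.3452)·2 + (-0.3923)·2 + (-0.8526)·(-4) = 1.9353.
u_3 = c_3 + 4.4590·q_1 − 1.9353·q_2 = (-0.3907, 0.4651, -0.0558).
‖u_3‖ = 0.6100, so q_3 = (-0.6405, 0.7625, -0.0915).

Q = [[-0.6860, -0.3452, -0.6405], [-0.5145, -0.3923, 0.7625], [0.5145, -0.8526, -0.0915]], R = [[5.8310, 1.5435, -4.4590], [0.0000, 5.6230, 1.9353], [0.0000, 0.0000, 0.6100]]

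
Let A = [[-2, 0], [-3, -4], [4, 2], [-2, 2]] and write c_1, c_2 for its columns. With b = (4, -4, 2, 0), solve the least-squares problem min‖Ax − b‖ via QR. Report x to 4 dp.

e_1 = c_1/‖c_1‖ = (-2, -3, 4, -2)/5.7446 = (-0.3482, -0.5222, 0.6963, -0.3482).
r_{12} = e_1·c_2 = 2.7852.
u_2 = c_2 − 2.7852·e_1 = (0.9697, -2.5455, 0.0606, 2.9697).
‖u_2‖ = 4.0302, so e_2 = (0.2406, -0.6316, 0.0150, 0.7369).
Qᵀb = (2.0889, 3.5189).
Back-substitute: x_2 = 3.5189/4.0302 = 0.8731.
x_1 = (2.0889 − 2.7852·0.8731)/5.7446 = -0.0597.

x = (-0.0597, 0.8731)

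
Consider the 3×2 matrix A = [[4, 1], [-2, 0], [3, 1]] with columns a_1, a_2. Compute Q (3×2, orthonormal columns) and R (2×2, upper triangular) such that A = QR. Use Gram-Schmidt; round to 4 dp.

a_1 = (4, -2, 3); ‖a_1‖ = 5.3852, so q_1 = (0.7428, -0.3714, 0.5571).
q_1·a_2 = 0.7428·1 + (-0.3714)·0 + 0.5571·1 = 1.2999.
u_2 = a_2 − 1.2999·q_1 = (0.0345, 0.4828, 0.2759).
‖u_2‖ = 0.5571, so q_2 = (0.0619, 0.8666, 0.4952).

Q = [[0.7428, 0.0619], [-0.3714, 0.8666], [0.5571, 0.4952]], R = [[5.3852, 1.2999], [0.0000, 0.5571]]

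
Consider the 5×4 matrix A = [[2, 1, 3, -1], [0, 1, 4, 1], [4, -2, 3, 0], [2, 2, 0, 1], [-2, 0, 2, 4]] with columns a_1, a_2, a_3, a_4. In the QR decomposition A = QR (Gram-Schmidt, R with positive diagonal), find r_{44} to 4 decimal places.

a_1 = (2, 0, 4, 2, -2); ‖a_1‖ = 5.2915, so e_1 = (0.3780, 0.0000, 0.7559, 0.3780, -0.3780).
e_1·a_2 = 0.3780·1 + 0.0000·1 + 0.7559·(-2) + 0.3780·2 + (-0.3780)·0 = -0.3780.
u_2 = a_2 + 0.3780·e_1 = (1.1429, 1.0000, -1.7143, 2.1429, -0.1429).
‖u_2‖ = 3.1396, so e_2 = (0.3640, 0.3185, -0.5460, 0.6825, -0.0455).
e_1·a_3 = 0.3780·3 + 0.0000·4 + 0.7559·3 + 0.3780·0 + (-0.3780)·2 = 2.6458; e_2·a_3 = 0.3640·3 + 0.3185·4 + (-0.5460)·3 + 0.6825·0 + (-0.0455)·2 = 0.6370.
u_3 = a_3 − 2.6458·e_1 − 0.6370·e_2 = (1.7681, 3.7971, 1.3478, -1.4348, 3.0290).
‖u_3‖ = 5.5312, so e_3 = (0.3197, 0.6865, 0.2437, -0.2594, 0.5476).
e_1·a_4 = 0.3780·(-1) + 0.0000·1 + 0.7559·0 + 0.3780·1 + (-0.3780)·4 = -1.5119; e_2·a_4 = 0.3640·(-1) + 0.3185·1 + (-0.5460)·0 + 0.6825·1 + (-0.0455)·4 = 0.4550; e_3·a_4 = 0.3197·(-1) + 0.6865·1 + 0.2437·0 + (-0.2594)·1 + 0.5476·4 = 2.2979.
u_4 = a_4 + 1.5119·e_1 − 0.4550·e_2 − 2.2979·e_3 = (-1.3288, -0.7224, 0.8314, 1.8569, 2.1909).
r_{44} = ‖u_4‖ = 3.3507.

r_{44} = 3.3507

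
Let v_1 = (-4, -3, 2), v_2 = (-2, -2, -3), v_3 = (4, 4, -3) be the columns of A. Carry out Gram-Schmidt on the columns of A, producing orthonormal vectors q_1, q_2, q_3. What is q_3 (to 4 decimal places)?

v_1 = (-4, -3, 2); ‖v_1‖ = 5.3852, so q_1 = (-0.7428, -0.5571, 0.3714).
q_1·v_2 = (-0.7428)·(-2) + (-0.5571)·(-2) + 0.3714·(-3) = 1.4856.
u_2 = v_2 − 1.4856·q_1 = (-0.8966, -1.1724, -3.5517).
‖u_2‖ = 3.8462, so q_2 = (-0.2331, -0.3048, -0.9234).
q_1·v_3 = (-0.7428)·4 + (-0.5571)·4 + 0.3714·(-3) = -6.3136; q_2·v_3 = (-0.2331)·4 + (-0.3048)·4 + (-0.9234)·(-3) = 0.6186.
u_3 = v_3 + 6.3136·q_1 − 0.6186·q_2 = (-0.5455, 0.6713, -0.0839).
‖u_3‖ = 0.8690, so q_3 = (-0.6276, 0.7725, -0.0966).

q_3 = (-0.6276, 0.7725, -0.0966)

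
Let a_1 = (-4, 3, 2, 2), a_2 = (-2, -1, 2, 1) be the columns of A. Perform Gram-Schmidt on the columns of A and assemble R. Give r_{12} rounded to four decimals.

a_1 = (-4, 3, 2, 2); ‖a_1‖ = 5.7446, so e_1 = (-0.6963, 0.5222, 0.3482, 0.3482).
r_{12} = e_1·a_2 = 1.9149.

r_{12} = 1.9149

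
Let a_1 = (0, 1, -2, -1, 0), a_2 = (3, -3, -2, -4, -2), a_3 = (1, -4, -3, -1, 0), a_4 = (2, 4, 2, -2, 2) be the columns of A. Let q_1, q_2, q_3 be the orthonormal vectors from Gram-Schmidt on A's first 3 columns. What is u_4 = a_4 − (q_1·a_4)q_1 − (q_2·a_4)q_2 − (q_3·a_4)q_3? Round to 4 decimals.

q_1 = a_1/‖a_1‖ = (0, 1, -2, -1, 0)/2.4495 = (0.0000, 0.4082, -0.8165, -0.4082, 0.0000).
r_{12} = q_1·a_2 = 2.0412.
u_2 = a_2 − 2.0412·q_1 = (3.0000, -3.8333, -0.3333, -3.1667, -2.0000).
‖u_2‖ = 6.1509, so q_2 = (0.4877, -0.6232, -0.0542, -0.5148, -0.3252).
r_{13} = q_1·a_3 = 1.2247; r_{23} = q_2·a_3 = 3.6580.
u_3 = a_3 − 1.2247·q_1 − 3.6580·q_2 = (-0.7841, -2.2203, -1.8018, 1.3833, 1.1894).
‖u_3‖ = 3.4812, so q_3 = (-0.2252, -0.6378, -0.5176, 0.3973, 0.3417).
r_{14} = q_1·a_4 = 0.8165; r_{24} = q_2·a_4 = -1.2464; r_{34} = q_3·a_4 = -4.1481.
u_4 = a_4 − 0.8165·q_1 + 1.2464·q_2 + 4.1481·q_3 = (1.6736, 0.2443, 0.4522, -0.6601, 3.0120).

u_4 = (1.6736, 0.2443, 0.4522, -0.6601, 3.0120)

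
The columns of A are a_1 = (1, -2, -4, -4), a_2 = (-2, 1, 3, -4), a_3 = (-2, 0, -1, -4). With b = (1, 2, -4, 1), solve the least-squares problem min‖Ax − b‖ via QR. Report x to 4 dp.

x = (-0.2579, -1.1170, 1.0300)

e_1 = a_1/‖a_1‖ = (1, -2, -4, -4)/6.0828 = (0.1644, -0.3288, -0.6576, -0.6576).
r_{12} = e_1·a_2 = 0.0000.
u_2 = a_2 + 0.0000·e_1 = (-2.0000, 1.0000, 3.0000, -4.0000).
‖u_2‖ = 5.4772, so e_2 = (-0.3651, 0.1826, 0.5477, -0.7303).
r_{13} = e_1·a_3 = 2.9592; r_{23} = e_2·a_3 = 3.1038.
u_3 = a_3 − 2.9592·e_1 − 3.1038·e_2 = (-1.3532, 0.4063, -0.7541, 0.2126).
‖u_3‖ = 1.6155, so e_3 = (-0.8376, 0.2515, -0.4668, 0.1316).
Qᵀb = (1.4796, -2.9212, 1.6640).
Back-substitute: x_3 = 1.6640/1.6155 = 1.0300.
x_2 = (-2.9212 − 3.1038·1.0300)/5.4772 = -1.1170.
x_1 = (1.4796 + 0.0000·(-1.1170) − 2.9592·1.0300)/6.0828 = -0.2579.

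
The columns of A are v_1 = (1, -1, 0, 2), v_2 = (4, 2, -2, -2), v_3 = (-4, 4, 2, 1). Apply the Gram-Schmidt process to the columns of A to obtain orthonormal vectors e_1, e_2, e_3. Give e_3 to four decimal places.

v_1 = (1, -1, 0, 2); ‖v_1‖ = 2.4495, so e_1 = (0.4082, -0.4082, 0.0000, 0.8165).
e_1·v_2 = 0.4082·4 + (-0.4082)·2 + 0.0000·(-2) + 0.8165·(-2) = -0.8165.
u_2 = v_2 + 0.8165·e_1 = (4.3333, 1.6667, -2.0000, -1.3333).
‖u_2‖ = 5.2281, so e_2 = (0.8288, 0.3188, -0.3825, -0.2550).
e_1·v_3 = 0.4082·(-4) + (-0.4082)·4 + 0.0000·2 + 0.8165·1 = -2.4495; e_2·v_3 = 0.8288·(-4) + 0.3188·4 + (-0.3825)·2 + (-0.2550)·1 = -3.0604.
u_3 = v_3 + 2.4495·e_1 + 3.0604·e_2 = (-0.4634, 3.9756, 0.8293, 2.2195).
‖u_3‖ = 4.6513, so e_3 = (-0.0996, 0.8547, 0.1783, 0.4772).

e_3 = (-0.0996, 0.8547, 0.1783, 0.4772)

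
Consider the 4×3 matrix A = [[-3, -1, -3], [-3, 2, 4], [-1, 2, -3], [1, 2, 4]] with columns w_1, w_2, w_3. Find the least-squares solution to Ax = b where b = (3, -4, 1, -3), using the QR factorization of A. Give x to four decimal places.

x = (0.0149, -0.4719, -0.6785)

w_1 = (-3, -3, -1, 1); ‖w_1‖ = 4.4721, so q_1 = (-0.6708, -0.6708, -0.2236, 0.2236).
q_1·w_2 = (-0.6708)·(-1) + (-0.6708)·2 + (-0.2236)·2 + 0.2236·2 = -0.6708.
u_2 = w_2 + 0.6708·q_1 = (-1.4500, 1.5500, 1.8500, 2.1500).
‖u_2‖ = 3.5426, so q_2 = (-0.4093, 0.4375, 0.5222, 0.6069).
q_1·w_3 = (-0.6708)·(-3) + (-0.6708)·4 + (-0.2236)·(-3) + 0.2236·4 = 0.8944; q_2·w_3 = (-0.4093)·(-3) + 0.4375·4 + 0.5222·(-3) + 0.6069·4 = 3.8390.
u_3 = w_3 − 0.8944·q_1 − 3.8390·q_2 = (-0.8287, 2.9203, -4.8048, 1.4701).
‖u_3‖ = 5.8704, so q_3 = (-0.1412, 0.4975, -0.8185, 0.2504).
Qᵀb = (-0.2236, -4.2765, -3.9831).
Back-substitute: x_3 = -3.9831/5.8704 = -0.6785.
x_2 = (-4.2765 − 3.8390·(-0.6785))/3.5426 = -0.4719.
x_1 = (-0.2236 + 0.6708·(-0.4719) − 0.8944·(-0.6785))/4.4721 = 0.0149.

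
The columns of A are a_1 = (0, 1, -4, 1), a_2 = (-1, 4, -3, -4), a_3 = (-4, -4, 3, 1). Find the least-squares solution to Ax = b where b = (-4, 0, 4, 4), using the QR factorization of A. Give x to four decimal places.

x = (-0.0009, -0.1825, 0.6530)

a_1 = (0, 1, -4, 1); ‖a_1‖ = 4.2426, so q_1 = (0.0000, 0.2357, -0.9428, 0.2357).
q_1·a_2 = 0.0000·(-1) + 0.2357·4 + (-0.9428)·(-3) + 0.2357·(-4) = 2.8284.
u_2 = a_2 − 2.8284·q_1 = (-1.0000, 3.3333, -0.3333, -4.6667).
‖u_2‖ = 5.8310, so q_2 = (-0.1715, 0.5717, -0.0572, -0.8003).
q_1·a_3 = 0.0000·(-4) + 0.2357·(-4) + (-0.9428)·3 + 0.2357·1 = -3.5355; q_2·a_3 = (-0.1715)·(-4) + 0.5717·(-4) + (-0.0572)·3 + (-0.8003)·1 = -2.5725.
u_3 = a_3 + 3.5355·q_1 + 2.5725·q_2 = (-4.4412, -1.6961, -0.4804, -0.2255).
‖u_3‖ = 4.7836, so q_3 = (-0.9284, -0.3546, -0.1004, -0.0471).
Qᵀb = (-2.8284, -2.7440, 3.1234).
Back-substitute: x_3 = 3.1234/4.7836 = 0.6530.
x_2 = (-2.7440 + 2.5725·0.6530)/5.8310 = -0.1825.
x_1 = (-2.8284 − 2.8284·(-0.1825) + 3.5355·0.6530)/4.2426 = -0.0009.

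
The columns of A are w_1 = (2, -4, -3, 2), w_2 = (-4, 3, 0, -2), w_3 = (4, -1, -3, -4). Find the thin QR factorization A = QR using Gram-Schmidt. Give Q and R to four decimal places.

w_1 = (2, -4, -3, 2); ‖w_1‖ = 5.7446, so q_1 = (0.3482, -0.6963, -0.5222, 0.3482).
q_1·w_2 = 0.3482·(-4) + (-0.6963)·3 + (-0.5222)·0 + 0.3482·(-2) = -4.1779.
u_2 = w_2 + 4.1779·q_1 = (-2.5455, 0.0909, -2.1818, -0.5455).
‖u_2‖ = 3.3979, so q_2 = (-0.7491, 0.0268, -0.6421, -0.1605).
q_1·w_3 = 0.3482·4 + (-0.6963)·(-1) + (-0.5222)·(-3) + 0.3482·(-4) = 2.2630; q_2·w_3 = (-0.7491)·4 + 0.0268·(-1) + (-0.6421)·(-3) + (-0.1605)·(-4) = -0.4548.
u_3 = w_3 − 2.2630·q_1 + 0.4548·q_2 = (2.8714, 0.5879, -2.1102, -4.8609).
‖u_3‖ = 6.0557, so q_3 = (0.4742, 0.0971, -0.3485, -0.8027).

Q = [[0.3482, -0.7491, 0.4742], [-0.6963, 0.0268, 0.0971], [-0.5222, -0.6421, -0.3485], [0.3482, -0.1605, -0.8027]], R = [[5.7446, -4.1779, 2.2630], [0.0000, 3.3979, -0.4548], [0.0000, 0.0000, 6.0557]]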